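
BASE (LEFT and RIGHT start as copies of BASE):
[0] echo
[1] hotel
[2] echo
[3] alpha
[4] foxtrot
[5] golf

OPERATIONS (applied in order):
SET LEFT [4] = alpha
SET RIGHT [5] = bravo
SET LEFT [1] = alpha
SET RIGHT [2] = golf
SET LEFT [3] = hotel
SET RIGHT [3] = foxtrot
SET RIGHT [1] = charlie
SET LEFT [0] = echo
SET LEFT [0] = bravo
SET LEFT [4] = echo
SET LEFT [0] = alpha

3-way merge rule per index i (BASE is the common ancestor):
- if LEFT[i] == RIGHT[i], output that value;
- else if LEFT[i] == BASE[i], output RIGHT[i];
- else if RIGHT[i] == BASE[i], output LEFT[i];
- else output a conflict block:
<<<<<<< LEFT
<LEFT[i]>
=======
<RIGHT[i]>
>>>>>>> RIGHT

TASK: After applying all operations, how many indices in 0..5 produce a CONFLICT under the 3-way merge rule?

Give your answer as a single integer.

Final LEFT:  [alpha, alpha, echo, hotel, echo, golf]
Final RIGHT: [echo, charlie, golf, foxtrot, foxtrot, bravo]
i=0: L=alpha, R=echo=BASE -> take LEFT -> alpha
i=1: BASE=hotel L=alpha R=charlie all differ -> CONFLICT
i=2: L=echo=BASE, R=golf -> take RIGHT -> golf
i=3: BASE=alpha L=hotel R=foxtrot all differ -> CONFLICT
i=4: L=echo, R=foxtrot=BASE -> take LEFT -> echo
i=5: L=golf=BASE, R=bravo -> take RIGHT -> bravo
Conflict count: 2

Answer: 2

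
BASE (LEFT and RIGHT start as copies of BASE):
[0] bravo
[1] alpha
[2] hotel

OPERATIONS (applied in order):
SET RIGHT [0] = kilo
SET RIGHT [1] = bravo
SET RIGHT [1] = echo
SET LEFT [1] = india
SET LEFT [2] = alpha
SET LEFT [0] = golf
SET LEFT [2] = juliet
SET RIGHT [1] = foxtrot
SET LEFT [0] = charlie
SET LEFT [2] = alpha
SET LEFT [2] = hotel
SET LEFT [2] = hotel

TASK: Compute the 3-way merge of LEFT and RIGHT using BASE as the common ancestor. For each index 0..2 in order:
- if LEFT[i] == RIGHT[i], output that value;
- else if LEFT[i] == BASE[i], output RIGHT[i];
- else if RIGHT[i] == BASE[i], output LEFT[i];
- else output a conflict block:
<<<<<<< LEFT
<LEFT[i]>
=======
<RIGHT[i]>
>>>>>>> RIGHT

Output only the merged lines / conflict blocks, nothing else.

Final LEFT:  [charlie, india, hotel]
Final RIGHT: [kilo, foxtrot, hotel]
i=0: BASE=bravo L=charlie R=kilo all differ -> CONFLICT
i=1: BASE=alpha L=india R=foxtrot all differ -> CONFLICT
i=2: L=hotel R=hotel -> agree -> hotel

Answer: <<<<<<< LEFT
charlie
=======
kilo
>>>>>>> RIGHT
<<<<<<< LEFT
india
=======
foxtrot
>>>>>>> RIGHT
hotel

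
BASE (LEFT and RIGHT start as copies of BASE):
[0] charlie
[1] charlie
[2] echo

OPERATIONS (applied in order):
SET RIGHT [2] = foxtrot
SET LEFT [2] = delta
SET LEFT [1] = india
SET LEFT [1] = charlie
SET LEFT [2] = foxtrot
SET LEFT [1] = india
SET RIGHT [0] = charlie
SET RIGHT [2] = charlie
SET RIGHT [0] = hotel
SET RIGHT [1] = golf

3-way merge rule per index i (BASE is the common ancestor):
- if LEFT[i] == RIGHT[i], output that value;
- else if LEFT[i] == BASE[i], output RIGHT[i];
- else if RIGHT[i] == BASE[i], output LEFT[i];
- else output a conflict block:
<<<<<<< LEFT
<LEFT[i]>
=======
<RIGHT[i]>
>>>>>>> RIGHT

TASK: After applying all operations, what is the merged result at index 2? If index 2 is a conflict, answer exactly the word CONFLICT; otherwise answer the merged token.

Final LEFT:  [charlie, india, foxtrot]
Final RIGHT: [hotel, golf, charlie]
i=0: L=charlie=BASE, R=hotel -> take RIGHT -> hotel
i=1: BASE=charlie L=india R=golf all differ -> CONFLICT
i=2: BASE=echo L=foxtrot R=charlie all differ -> CONFLICT
Index 2 -> CONFLICT

Answer: CONFLICT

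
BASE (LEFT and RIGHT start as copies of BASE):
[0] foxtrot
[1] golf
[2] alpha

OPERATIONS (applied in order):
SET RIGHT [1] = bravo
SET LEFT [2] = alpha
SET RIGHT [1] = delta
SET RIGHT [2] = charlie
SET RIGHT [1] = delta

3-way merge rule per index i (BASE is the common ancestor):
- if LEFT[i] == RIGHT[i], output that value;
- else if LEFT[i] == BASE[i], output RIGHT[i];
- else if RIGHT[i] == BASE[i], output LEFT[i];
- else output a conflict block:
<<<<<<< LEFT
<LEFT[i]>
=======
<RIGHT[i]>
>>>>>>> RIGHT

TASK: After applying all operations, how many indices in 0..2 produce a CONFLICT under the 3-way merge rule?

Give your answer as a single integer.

Final LEFT:  [foxtrot, golf, alpha]
Final RIGHT: [foxtrot, delta, charlie]
i=0: L=foxtrot R=foxtrot -> agree -> foxtrot
i=1: L=golf=BASE, R=delta -> take RIGHT -> delta
i=2: L=alpha=BASE, R=charlie -> take RIGHT -> charlie
Conflict count: 0

Answer: 0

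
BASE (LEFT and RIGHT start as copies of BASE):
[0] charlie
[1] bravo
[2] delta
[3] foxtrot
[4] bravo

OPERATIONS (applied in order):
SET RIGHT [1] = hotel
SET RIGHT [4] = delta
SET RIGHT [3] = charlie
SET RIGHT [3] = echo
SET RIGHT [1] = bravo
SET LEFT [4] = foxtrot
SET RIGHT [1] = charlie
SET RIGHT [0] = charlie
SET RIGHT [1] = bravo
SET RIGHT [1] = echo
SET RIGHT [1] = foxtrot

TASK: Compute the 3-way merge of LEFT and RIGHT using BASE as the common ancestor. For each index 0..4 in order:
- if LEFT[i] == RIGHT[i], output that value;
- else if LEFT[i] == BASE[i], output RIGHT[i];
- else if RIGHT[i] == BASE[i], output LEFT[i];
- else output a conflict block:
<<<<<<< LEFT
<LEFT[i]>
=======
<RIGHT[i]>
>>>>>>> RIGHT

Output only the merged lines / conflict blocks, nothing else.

Final LEFT:  [charlie, bravo, delta, foxtrot, foxtrot]
Final RIGHT: [charlie, foxtrot, delta, echo, delta]
i=0: L=charlie R=charlie -> agree -> charlie
i=1: L=bravo=BASE, R=foxtrot -> take RIGHT -> foxtrot
i=2: L=delta R=delta -> agree -> delta
i=3: L=foxtrot=BASE, R=echo -> take RIGHT -> echo
i=4: BASE=bravo L=foxtrot R=delta all differ -> CONFLICT

Answer: charlie
foxtrot
delta
echo
<<<<<<< LEFT
foxtrot
=======
delta
>>>>>>> RIGHT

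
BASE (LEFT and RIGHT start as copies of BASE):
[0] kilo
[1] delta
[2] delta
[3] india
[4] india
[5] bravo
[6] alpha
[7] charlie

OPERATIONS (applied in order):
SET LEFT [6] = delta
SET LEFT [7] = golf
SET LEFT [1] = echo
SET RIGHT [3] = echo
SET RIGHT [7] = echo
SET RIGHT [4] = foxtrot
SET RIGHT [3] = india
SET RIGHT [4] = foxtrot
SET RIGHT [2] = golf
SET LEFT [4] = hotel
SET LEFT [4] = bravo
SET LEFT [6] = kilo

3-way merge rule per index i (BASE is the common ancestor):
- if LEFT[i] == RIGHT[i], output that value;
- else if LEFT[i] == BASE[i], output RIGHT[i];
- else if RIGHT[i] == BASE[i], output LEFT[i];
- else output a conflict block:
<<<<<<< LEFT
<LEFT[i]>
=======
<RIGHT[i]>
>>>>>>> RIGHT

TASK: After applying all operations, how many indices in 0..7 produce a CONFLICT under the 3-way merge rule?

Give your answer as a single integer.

Final LEFT:  [kilo, echo, delta, india, bravo, bravo, kilo, golf]
Final RIGHT: [kilo, delta, golf, india, foxtrot, bravo, alpha, echo]
i=0: L=kilo R=kilo -> agree -> kilo
i=1: L=echo, R=delta=BASE -> take LEFT -> echo
i=2: L=delta=BASE, R=golf -> take RIGHT -> golf
i=3: L=india R=india -> agree -> india
i=4: BASE=india L=bravo R=foxtrot all differ -> CONFLICT
i=5: L=bravo R=bravo -> agree -> bravo
i=6: L=kilo, R=alpha=BASE -> take LEFT -> kilo
i=7: BASE=charlie L=golf R=echo all differ -> CONFLICT
Conflict count: 2

Answer: 2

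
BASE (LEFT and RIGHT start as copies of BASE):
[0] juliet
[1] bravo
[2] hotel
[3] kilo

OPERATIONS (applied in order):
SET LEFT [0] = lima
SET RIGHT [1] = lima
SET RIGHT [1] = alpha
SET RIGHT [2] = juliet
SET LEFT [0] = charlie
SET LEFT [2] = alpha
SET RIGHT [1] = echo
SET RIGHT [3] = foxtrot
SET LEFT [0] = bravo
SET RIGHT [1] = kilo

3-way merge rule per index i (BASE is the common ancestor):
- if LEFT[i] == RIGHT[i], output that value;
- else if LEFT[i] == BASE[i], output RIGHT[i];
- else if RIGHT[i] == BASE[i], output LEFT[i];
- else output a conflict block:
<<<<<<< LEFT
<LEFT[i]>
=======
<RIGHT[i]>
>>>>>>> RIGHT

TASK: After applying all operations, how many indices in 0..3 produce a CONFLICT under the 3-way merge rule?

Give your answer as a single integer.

Answer: 1

Derivation:
Final LEFT:  [bravo, bravo, alpha, kilo]
Final RIGHT: [juliet, kilo, juliet, foxtrot]
i=0: L=bravo, R=juliet=BASE -> take LEFT -> bravo
i=1: L=bravo=BASE, R=kilo -> take RIGHT -> kilo
i=2: BASE=hotel L=alpha R=juliet all differ -> CONFLICT
i=3: L=kilo=BASE, R=foxtrot -> take RIGHT -> foxtrot
Conflict count: 1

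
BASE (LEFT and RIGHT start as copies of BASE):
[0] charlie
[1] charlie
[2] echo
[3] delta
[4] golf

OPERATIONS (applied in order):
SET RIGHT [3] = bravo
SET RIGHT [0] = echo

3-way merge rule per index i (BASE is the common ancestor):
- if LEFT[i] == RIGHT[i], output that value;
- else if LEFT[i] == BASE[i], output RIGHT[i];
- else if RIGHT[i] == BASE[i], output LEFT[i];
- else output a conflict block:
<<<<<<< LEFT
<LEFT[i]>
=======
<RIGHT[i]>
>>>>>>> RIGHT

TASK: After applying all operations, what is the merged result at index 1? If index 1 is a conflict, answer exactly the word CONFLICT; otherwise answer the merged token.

Final LEFT:  [charlie, charlie, echo, delta, golf]
Final RIGHT: [echo, charlie, echo, bravo, golf]
i=0: L=charlie=BASE, R=echo -> take RIGHT -> echo
i=1: L=charlie R=charlie -> agree -> charlie
i=2: L=echo R=echo -> agree -> echo
i=3: L=delta=BASE, R=bravo -> take RIGHT -> bravo
i=4: L=golf R=golf -> agree -> golf
Index 1 -> charlie

Answer: charlie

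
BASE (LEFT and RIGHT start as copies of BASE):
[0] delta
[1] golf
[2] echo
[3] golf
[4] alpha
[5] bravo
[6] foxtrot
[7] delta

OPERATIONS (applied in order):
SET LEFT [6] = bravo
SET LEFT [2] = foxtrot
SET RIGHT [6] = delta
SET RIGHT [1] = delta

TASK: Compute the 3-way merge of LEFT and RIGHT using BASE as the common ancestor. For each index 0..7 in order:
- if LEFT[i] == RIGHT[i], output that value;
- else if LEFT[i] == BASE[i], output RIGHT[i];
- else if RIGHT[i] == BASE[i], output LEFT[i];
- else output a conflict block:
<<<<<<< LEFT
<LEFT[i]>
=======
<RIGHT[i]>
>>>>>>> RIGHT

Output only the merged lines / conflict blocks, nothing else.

Final LEFT:  [delta, golf, foxtrot, golf, alpha, bravo, bravo, delta]
Final RIGHT: [delta, delta, echo, golf, alpha, bravo, delta, delta]
i=0: L=delta R=delta -> agree -> delta
i=1: L=golf=BASE, R=delta -> take RIGHT -> delta
i=2: L=foxtrot, R=echo=BASE -> take LEFT -> foxtrot
i=3: L=golf R=golf -> agree -> golf
i=4: L=alpha R=alpha -> agree -> alpha
i=5: L=bravo R=bravo -> agree -> bravo
i=6: BASE=foxtrot L=bravo R=delta all differ -> CONFLICT
i=7: L=delta R=delta -> agree -> delta

Answer: delta
delta
foxtrot
golf
alpha
bravo
<<<<<<< LEFT
bravo
=======
delta
>>>>>>> RIGHT
delta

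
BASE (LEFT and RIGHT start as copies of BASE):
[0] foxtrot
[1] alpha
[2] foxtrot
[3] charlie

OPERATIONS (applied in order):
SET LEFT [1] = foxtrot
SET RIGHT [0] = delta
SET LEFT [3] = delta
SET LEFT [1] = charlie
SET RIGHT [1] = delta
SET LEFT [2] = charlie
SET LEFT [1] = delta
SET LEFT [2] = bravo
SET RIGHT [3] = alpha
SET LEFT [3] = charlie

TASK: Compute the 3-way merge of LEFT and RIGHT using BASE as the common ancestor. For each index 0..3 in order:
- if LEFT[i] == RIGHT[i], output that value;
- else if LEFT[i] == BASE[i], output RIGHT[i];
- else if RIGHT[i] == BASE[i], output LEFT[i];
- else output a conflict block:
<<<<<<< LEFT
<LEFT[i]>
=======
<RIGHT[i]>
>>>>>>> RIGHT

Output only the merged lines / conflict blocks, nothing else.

Answer: delta
delta
bravo
alpha

Derivation:
Final LEFT:  [foxtrot, delta, bravo, charlie]
Final RIGHT: [delta, delta, foxtrot, alpha]
i=0: L=foxtrot=BASE, R=delta -> take RIGHT -> delta
i=1: L=delta R=delta -> agree -> delta
i=2: L=bravo, R=foxtrot=BASE -> take LEFT -> bravo
i=3: L=charlie=BASE, R=alpha -> take RIGHT -> alpha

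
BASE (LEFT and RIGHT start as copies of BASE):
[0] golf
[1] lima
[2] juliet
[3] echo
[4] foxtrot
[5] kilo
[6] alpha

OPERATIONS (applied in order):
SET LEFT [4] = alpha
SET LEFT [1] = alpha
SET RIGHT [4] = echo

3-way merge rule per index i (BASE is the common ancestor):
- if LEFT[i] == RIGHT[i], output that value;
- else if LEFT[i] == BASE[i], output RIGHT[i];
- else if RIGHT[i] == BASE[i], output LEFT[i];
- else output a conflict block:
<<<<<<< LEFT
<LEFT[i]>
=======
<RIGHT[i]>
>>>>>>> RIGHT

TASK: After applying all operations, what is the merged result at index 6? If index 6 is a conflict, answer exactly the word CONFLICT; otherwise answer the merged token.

Answer: alpha

Derivation:
Final LEFT:  [golf, alpha, juliet, echo, alpha, kilo, alpha]
Final RIGHT: [golf, lima, juliet, echo, echo, kilo, alpha]
i=0: L=golf R=golf -> agree -> golf
i=1: L=alpha, R=lima=BASE -> take LEFT -> alpha
i=2: L=juliet R=juliet -> agree -> juliet
i=3: L=echo R=echo -> agree -> echo
i=4: BASE=foxtrot L=alpha R=echo all differ -> CONFLICT
i=5: L=kilo R=kilo -> agree -> kilo
i=6: L=alpha R=alpha -> agree -> alpha
Index 6 -> alpha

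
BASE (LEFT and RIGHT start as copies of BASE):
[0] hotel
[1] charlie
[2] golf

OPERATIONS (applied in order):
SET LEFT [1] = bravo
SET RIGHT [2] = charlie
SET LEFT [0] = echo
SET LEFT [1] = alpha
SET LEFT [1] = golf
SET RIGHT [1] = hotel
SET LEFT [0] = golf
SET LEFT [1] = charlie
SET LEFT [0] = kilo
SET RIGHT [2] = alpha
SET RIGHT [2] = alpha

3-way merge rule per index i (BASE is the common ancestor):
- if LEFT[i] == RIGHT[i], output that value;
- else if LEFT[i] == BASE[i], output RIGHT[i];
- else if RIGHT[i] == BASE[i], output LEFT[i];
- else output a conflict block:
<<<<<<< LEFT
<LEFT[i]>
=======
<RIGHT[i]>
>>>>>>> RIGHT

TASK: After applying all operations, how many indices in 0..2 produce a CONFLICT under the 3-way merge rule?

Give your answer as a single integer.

Final LEFT:  [kilo, charlie, golf]
Final RIGHT: [hotel, hotel, alpha]
i=0: L=kilo, R=hotel=BASE -> take LEFT -> kilo
i=1: L=charlie=BASE, R=hotel -> take RIGHT -> hotel
i=2: L=golf=BASE, R=alpha -> take RIGHT -> alpha
Conflict count: 0

Answer: 0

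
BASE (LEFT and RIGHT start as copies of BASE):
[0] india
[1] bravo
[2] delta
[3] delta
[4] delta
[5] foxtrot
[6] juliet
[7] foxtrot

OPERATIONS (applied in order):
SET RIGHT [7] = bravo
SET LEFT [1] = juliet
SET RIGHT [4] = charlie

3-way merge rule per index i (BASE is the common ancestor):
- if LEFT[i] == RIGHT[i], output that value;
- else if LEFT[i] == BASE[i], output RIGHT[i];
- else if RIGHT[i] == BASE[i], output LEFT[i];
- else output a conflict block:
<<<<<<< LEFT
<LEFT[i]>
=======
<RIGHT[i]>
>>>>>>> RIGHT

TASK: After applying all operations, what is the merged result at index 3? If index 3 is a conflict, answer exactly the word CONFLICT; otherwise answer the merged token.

Final LEFT:  [india, juliet, delta, delta, delta, foxtrot, juliet, foxtrot]
Final RIGHT: [india, bravo, delta, delta, charlie, foxtrot, juliet, bravo]
i=0: L=india R=india -> agree -> india
i=1: L=juliet, R=bravo=BASE -> take LEFT -> juliet
i=2: L=delta R=delta -> agree -> delta
i=3: L=delta R=delta -> agree -> delta
i=4: L=delta=BASE, R=charlie -> take RIGHT -> charlie
i=5: L=foxtrot R=foxtrot -> agree -> foxtrot
i=6: L=juliet R=juliet -> agree -> juliet
i=7: L=foxtrot=BASE, R=bravo -> take RIGHT -> bravo
Index 3 -> delta

Answer: delta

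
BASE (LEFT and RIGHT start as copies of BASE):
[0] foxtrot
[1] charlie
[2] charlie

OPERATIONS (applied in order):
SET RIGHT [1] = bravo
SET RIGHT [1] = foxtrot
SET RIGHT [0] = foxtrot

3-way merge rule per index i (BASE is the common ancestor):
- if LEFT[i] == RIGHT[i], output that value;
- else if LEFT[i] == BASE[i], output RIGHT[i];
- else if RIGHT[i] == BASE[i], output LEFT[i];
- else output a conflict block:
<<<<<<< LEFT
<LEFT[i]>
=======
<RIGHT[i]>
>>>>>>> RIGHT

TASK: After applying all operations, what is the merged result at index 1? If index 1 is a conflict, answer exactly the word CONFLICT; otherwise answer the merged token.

Final LEFT:  [foxtrot, charlie, charlie]
Final RIGHT: [foxtrot, foxtrot, charlie]
i=0: L=foxtrot R=foxtrot -> agree -> foxtrot
i=1: L=charlie=BASE, R=foxtrot -> take RIGHT -> foxtrot
i=2: L=charlie R=charlie -> agree -> charlie
Index 1 -> foxtrot

Answer: foxtrot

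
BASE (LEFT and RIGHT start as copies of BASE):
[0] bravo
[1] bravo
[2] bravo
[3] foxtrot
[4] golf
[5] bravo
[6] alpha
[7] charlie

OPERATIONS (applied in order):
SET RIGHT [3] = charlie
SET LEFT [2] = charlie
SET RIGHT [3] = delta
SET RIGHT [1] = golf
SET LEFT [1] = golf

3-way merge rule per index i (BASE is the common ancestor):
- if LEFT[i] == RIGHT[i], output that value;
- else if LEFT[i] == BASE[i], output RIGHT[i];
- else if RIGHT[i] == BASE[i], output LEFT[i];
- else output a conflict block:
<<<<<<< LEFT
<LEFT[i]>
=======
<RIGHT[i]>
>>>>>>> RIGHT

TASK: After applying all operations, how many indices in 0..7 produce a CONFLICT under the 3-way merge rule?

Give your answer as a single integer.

Answer: 0

Derivation:
Final LEFT:  [bravo, golf, charlie, foxtrot, golf, bravo, alpha, charlie]
Final RIGHT: [bravo, golf, bravo, delta, golf, bravo, alpha, charlie]
i=0: L=bravo R=bravo -> agree -> bravo
i=1: L=golf R=golf -> agree -> golf
i=2: L=charlie, R=bravo=BASE -> take LEFT -> charlie
i=3: L=foxtrot=BASE, R=delta -> take RIGHT -> delta
i=4: L=golf R=golf -> agree -> golf
i=5: L=bravo R=bravo -> agree -> bravo
i=6: L=alpha R=alpha -> agree -> alpha
i=7: L=charlie R=charlie -> agree -> charlie
Conflict count: 0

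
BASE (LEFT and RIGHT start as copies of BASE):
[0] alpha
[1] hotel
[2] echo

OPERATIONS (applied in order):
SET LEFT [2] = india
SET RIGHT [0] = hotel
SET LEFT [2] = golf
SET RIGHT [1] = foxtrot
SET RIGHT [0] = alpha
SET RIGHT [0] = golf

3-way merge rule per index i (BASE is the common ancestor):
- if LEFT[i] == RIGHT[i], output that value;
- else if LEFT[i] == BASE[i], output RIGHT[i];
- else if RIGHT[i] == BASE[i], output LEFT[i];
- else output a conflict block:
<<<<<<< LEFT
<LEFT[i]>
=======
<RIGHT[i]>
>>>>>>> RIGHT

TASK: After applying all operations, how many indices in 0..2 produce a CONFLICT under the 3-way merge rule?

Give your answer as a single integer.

Answer: 0

Derivation:
Final LEFT:  [alpha, hotel, golf]
Final RIGHT: [golf, foxtrot, echo]
i=0: L=alpha=BASE, R=golf -> take RIGHT -> golf
i=1: L=hotel=BASE, R=foxtrot -> take RIGHT -> foxtrot
i=2: L=golf, R=echo=BASE -> take LEFT -> golf
Conflict count: 0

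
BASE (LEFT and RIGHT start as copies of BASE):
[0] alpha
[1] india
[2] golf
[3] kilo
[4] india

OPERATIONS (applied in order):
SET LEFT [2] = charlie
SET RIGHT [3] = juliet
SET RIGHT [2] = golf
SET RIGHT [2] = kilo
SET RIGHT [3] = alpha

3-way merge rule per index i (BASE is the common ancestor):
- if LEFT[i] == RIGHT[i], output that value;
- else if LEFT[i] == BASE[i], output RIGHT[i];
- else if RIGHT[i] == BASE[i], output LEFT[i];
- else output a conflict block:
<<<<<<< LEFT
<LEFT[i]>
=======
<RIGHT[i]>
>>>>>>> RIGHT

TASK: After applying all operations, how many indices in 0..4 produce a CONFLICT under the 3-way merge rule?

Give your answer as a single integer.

Answer: 1

Derivation:
Final LEFT:  [alpha, india, charlie, kilo, india]
Final RIGHT: [alpha, india, kilo, alpha, india]
i=0: L=alpha R=alpha -> agree -> alpha
i=1: L=india R=india -> agree -> india
i=2: BASE=golf L=charlie R=kilo all differ -> CONFLICT
i=3: L=kilo=BASE, R=alpha -> take RIGHT -> alpha
i=4: L=india R=india -> agree -> india
Conflict count: 1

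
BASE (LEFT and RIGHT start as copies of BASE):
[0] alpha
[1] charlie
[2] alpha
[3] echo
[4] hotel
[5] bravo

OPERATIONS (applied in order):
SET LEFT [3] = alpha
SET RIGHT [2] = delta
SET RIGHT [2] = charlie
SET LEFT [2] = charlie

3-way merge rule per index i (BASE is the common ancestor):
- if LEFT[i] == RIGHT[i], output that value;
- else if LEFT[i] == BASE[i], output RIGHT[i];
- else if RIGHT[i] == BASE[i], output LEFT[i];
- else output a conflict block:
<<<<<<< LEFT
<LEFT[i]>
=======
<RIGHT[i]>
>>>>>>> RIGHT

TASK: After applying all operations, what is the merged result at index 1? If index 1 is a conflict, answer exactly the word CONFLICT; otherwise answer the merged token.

Answer: charlie

Derivation:
Final LEFT:  [alpha, charlie, charlie, alpha, hotel, bravo]
Final RIGHT: [alpha, charlie, charlie, echo, hotel, bravo]
i=0: L=alpha R=alpha -> agree -> alpha
i=1: L=charlie R=charlie -> agree -> charlie
i=2: L=charlie R=charlie -> agree -> charlie
i=3: L=alpha, R=echo=BASE -> take LEFT -> alpha
i=4: L=hotel R=hotel -> agree -> hotel
i=5: L=bravo R=bravo -> agree -> bravo
Index 1 -> charlie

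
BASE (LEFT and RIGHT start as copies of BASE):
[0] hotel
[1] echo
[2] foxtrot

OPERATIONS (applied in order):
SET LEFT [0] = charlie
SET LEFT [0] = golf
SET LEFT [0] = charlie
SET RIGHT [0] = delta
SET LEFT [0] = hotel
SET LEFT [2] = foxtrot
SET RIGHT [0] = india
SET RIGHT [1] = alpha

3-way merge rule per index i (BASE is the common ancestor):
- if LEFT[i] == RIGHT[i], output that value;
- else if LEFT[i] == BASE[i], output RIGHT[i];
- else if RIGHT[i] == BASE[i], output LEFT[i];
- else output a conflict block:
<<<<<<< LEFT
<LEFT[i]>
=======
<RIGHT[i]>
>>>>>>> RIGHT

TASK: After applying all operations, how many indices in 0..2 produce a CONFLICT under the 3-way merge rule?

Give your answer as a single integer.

Final LEFT:  [hotel, echo, foxtrot]
Final RIGHT: [india, alpha, foxtrot]
i=0: L=hotel=BASE, R=india -> take RIGHT -> india
i=1: L=echo=BASE, R=alpha -> take RIGHT -> alpha
i=2: L=foxtrot R=foxtrot -> agree -> foxtrot
Conflict count: 0

Answer: 0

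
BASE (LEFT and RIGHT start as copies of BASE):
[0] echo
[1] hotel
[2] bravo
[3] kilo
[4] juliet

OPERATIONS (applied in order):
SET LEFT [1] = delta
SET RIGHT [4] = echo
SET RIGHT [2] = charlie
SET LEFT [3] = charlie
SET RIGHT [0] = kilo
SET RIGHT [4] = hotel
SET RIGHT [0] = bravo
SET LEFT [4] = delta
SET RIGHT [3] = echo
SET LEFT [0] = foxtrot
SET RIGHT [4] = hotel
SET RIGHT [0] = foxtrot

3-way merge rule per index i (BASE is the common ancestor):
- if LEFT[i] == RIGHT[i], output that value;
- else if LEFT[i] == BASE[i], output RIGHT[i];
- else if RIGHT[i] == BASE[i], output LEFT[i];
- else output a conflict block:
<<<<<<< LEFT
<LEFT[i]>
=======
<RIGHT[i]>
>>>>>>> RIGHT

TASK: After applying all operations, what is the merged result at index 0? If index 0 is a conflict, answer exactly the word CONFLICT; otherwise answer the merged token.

Final LEFT:  [foxtrot, delta, bravo, charlie, delta]
Final RIGHT: [foxtrot, hotel, charlie, echo, hotel]
i=0: L=foxtrot R=foxtrot -> agree -> foxtrot
i=1: L=delta, R=hotel=BASE -> take LEFT -> delta
i=2: L=bravo=BASE, R=charlie -> take RIGHT -> charlie
i=3: BASE=kilo L=charlie R=echo all differ -> CONFLICT
i=4: BASE=juliet L=delta R=hotel all differ -> CONFLICT
Index 0 -> foxtrot

Answer: foxtrot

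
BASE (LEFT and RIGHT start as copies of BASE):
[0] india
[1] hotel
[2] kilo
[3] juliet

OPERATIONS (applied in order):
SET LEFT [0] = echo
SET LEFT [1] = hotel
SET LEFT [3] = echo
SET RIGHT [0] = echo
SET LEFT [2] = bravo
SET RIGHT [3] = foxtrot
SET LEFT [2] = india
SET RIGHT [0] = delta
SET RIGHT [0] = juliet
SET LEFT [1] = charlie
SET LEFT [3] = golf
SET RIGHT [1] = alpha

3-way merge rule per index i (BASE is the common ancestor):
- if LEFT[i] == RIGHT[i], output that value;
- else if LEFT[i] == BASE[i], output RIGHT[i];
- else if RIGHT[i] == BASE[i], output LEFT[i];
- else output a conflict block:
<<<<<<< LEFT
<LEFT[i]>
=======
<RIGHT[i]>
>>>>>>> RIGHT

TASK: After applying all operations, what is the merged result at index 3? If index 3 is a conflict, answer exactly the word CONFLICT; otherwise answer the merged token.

Final LEFT:  [echo, charlie, india, golf]
Final RIGHT: [juliet, alpha, kilo, foxtrot]
i=0: BASE=india L=echo R=juliet all differ -> CONFLICT
i=1: BASE=hotel L=charlie R=alpha all differ -> CONFLICT
i=2: L=india, R=kilo=BASE -> take LEFT -> india
i=3: BASE=juliet L=golf R=foxtrot all differ -> CONFLICT
Index 3 -> CONFLICT

Answer: CONFLICT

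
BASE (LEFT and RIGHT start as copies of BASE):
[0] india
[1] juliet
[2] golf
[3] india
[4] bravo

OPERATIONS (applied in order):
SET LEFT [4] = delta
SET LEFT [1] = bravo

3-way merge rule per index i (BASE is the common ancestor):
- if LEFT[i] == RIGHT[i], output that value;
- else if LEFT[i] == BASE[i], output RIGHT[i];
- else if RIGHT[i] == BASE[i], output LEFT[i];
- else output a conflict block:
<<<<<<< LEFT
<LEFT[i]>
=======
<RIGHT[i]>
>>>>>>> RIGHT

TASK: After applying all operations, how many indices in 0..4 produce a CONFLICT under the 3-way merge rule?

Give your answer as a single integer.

Answer: 0

Derivation:
Final LEFT:  [india, bravo, golf, india, delta]
Final RIGHT: [india, juliet, golf, india, bravo]
i=0: L=india R=india -> agree -> india
i=1: L=bravo, R=juliet=BASE -> take LEFT -> bravo
i=2: L=golf R=golf -> agree -> golf
i=3: L=india R=india -> agree -> india
i=4: L=delta, R=bravo=BASE -> take LEFT -> delta
Conflict count: 0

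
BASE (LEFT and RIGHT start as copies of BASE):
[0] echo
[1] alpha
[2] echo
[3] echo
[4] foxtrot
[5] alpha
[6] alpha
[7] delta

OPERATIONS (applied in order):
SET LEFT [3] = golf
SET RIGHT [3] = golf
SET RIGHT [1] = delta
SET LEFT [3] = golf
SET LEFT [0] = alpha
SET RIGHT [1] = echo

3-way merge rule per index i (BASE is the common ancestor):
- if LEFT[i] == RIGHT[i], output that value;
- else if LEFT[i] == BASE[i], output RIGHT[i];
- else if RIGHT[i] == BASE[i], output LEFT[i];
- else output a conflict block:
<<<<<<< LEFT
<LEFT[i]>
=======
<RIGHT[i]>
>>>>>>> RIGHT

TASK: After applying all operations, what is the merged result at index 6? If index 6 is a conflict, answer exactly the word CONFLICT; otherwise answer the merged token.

Answer: alpha

Derivation:
Final LEFT:  [alpha, alpha, echo, golf, foxtrot, alpha, alpha, delta]
Final RIGHT: [echo, echo, echo, golf, foxtrot, alpha, alpha, delta]
i=0: L=alpha, R=echo=BASE -> take LEFT -> alpha
i=1: L=alpha=BASE, R=echo -> take RIGHT -> echo
i=2: L=echo R=echo -> agree -> echo
i=3: L=golf R=golf -> agree -> golf
i=4: L=foxtrot R=foxtrot -> agree -> foxtrot
i=5: L=alpha R=alpha -> agree -> alpha
i=6: L=alpha R=alpha -> agree -> alpha
i=7: L=delta R=delta -> agree -> delta
Index 6 -> alpha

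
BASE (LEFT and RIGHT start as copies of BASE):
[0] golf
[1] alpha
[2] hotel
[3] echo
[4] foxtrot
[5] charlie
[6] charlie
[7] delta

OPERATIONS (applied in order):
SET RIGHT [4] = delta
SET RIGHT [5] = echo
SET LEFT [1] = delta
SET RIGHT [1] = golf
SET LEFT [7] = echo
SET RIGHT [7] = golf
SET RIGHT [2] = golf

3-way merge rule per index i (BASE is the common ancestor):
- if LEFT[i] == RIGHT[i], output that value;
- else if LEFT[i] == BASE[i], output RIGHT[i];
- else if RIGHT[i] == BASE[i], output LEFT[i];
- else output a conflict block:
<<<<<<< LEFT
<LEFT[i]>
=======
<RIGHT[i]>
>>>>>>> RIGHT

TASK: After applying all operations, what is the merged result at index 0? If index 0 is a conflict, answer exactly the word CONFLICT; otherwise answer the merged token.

Final LEFT:  [golf, delta, hotel, echo, foxtrot, charlie, charlie, echo]
Final RIGHT: [golf, golf, golf, echo, delta, echo, charlie, golf]
i=0: L=golf R=golf -> agree -> golf
i=1: BASE=alpha L=delta R=golf all differ -> CONFLICT
i=2: L=hotel=BASE, R=golf -> take RIGHT -> golf
i=3: L=echo R=echo -> agree -> echo
i=4: L=foxtrot=BASE, R=delta -> take RIGHT -> delta
i=5: L=charlie=BASE, R=echo -> take RIGHT -> echo
i=6: L=charlie R=charlie -> agree -> charlie
i=7: BASE=delta L=echo R=golf all differ -> CONFLICT
Index 0 -> golf

Answer: golf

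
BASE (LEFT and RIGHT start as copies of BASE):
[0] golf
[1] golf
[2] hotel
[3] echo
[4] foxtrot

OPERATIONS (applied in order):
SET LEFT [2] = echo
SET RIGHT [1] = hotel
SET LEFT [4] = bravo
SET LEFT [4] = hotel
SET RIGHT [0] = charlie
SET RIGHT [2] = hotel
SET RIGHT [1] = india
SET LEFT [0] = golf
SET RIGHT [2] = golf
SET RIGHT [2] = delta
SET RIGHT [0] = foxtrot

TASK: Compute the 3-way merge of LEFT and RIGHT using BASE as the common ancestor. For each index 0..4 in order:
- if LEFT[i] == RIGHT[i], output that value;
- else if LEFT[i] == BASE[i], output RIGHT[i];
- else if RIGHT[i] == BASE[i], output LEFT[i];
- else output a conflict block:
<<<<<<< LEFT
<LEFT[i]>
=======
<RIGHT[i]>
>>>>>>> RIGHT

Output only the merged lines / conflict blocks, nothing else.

Answer: foxtrot
india
<<<<<<< LEFT
echo
=======
delta
>>>>>>> RIGHT
echo
hotel

Derivation:
Final LEFT:  [golf, golf, echo, echo, hotel]
Final RIGHT: [foxtrot, india, delta, echo, foxtrot]
i=0: L=golf=BASE, R=foxtrot -> take RIGHT -> foxtrot
i=1: L=golf=BASE, R=india -> take RIGHT -> india
i=2: BASE=hotel L=echo R=delta all differ -> CONFLICT
i=3: L=echo R=echo -> agree -> echo
i=4: L=hotel, R=foxtrot=BASE -> take LEFT -> hotel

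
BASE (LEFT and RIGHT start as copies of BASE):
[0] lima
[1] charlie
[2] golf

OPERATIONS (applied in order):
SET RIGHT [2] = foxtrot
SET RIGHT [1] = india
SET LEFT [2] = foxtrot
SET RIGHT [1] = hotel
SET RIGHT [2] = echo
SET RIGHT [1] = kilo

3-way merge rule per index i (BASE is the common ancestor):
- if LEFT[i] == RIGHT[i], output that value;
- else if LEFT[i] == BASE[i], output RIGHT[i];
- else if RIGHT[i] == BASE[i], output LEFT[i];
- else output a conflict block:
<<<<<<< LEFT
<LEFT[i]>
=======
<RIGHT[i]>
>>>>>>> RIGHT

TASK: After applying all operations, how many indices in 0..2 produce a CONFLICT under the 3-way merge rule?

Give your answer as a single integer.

Answer: 1

Derivation:
Final LEFT:  [lima, charlie, foxtrot]
Final RIGHT: [lima, kilo, echo]
i=0: L=lima R=lima -> agree -> lima
i=1: L=charlie=BASE, R=kilo -> take RIGHT -> kilo
i=2: BASE=golf L=foxtrot R=echo all differ -> CONFLICT
Conflict count: 1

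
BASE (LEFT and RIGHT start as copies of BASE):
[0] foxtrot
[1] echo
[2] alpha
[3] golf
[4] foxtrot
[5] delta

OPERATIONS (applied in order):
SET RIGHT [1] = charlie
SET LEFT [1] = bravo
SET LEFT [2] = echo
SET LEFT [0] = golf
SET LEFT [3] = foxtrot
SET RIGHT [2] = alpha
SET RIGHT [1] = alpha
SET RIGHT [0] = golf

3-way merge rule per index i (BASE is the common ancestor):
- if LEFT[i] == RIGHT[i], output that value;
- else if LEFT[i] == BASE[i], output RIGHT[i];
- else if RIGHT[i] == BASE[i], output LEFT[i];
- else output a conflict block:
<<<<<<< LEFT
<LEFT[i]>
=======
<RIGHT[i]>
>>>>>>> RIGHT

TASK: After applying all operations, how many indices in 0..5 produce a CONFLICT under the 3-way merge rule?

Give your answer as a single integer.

Final LEFT:  [golf, bravo, echo, foxtrot, foxtrot, delta]
Final RIGHT: [golf, alpha, alpha, golf, foxtrot, delta]
i=0: L=golf R=golf -> agree -> golf
i=1: BASE=echo L=bravo R=alpha all differ -> CONFLICT
i=2: L=echo, R=alpha=BASE -> take LEFT -> echo
i=3: L=foxtrot, R=golf=BASE -> take LEFT -> foxtrot
i=4: L=foxtrot R=foxtrot -> agree -> foxtrot
i=5: L=delta R=delta -> agree -> delta
Conflict count: 1

Answer: 1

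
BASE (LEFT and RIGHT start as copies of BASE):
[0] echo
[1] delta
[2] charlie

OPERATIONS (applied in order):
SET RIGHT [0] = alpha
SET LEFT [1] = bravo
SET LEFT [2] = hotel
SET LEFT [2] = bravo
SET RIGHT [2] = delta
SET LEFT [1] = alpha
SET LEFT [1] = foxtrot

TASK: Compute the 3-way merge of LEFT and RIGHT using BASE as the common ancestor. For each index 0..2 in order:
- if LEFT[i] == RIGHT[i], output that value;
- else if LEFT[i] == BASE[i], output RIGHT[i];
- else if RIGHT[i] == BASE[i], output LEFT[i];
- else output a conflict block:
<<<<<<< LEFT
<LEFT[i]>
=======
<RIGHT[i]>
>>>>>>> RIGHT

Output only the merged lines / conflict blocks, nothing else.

Final LEFT:  [echo, foxtrot, bravo]
Final RIGHT: [alpha, delta, delta]
i=0: L=echo=BASE, R=alpha -> take RIGHT -> alpha
i=1: L=foxtrot, R=delta=BASE -> take LEFT -> foxtrot
i=2: BASE=charlie L=bravo R=delta all differ -> CONFLICT

Answer: alpha
foxtrot
<<<<<<< LEFT
bravo
=======
delta
>>>>>>> RIGHT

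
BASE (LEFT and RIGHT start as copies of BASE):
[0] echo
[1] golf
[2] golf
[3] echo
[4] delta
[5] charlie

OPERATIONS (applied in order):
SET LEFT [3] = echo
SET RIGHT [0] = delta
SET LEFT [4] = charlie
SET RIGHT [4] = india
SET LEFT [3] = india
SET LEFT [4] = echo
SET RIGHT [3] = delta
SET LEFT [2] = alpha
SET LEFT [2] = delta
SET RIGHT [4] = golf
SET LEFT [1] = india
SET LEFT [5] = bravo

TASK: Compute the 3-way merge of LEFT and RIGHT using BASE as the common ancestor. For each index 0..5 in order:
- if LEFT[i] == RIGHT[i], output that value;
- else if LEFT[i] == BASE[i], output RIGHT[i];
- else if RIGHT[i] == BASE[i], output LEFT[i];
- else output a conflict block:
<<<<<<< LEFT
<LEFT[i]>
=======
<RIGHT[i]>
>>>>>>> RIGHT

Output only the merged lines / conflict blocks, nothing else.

Final LEFT:  [echo, india, delta, india, echo, bravo]
Final RIGHT: [delta, golf, golf, delta, golf, charlie]
i=0: L=echo=BASE, R=delta -> take RIGHT -> delta
i=1: L=india, R=golf=BASE -> take LEFT -> india
i=2: L=delta, R=golf=BASE -> take LEFT -> delta
i=3: BASE=echo L=india R=delta all differ -> CONFLICT
i=4: BASE=delta L=echo R=golf all differ -> CONFLICT
i=5: L=bravo, R=charlie=BASE -> take LEFT -> bravo

Answer: delta
india
delta
<<<<<<< LEFT
india
=======
delta
>>>>>>> RIGHT
<<<<<<< LEFT
echo
=======
golf
>>>>>>> RIGHT
bravo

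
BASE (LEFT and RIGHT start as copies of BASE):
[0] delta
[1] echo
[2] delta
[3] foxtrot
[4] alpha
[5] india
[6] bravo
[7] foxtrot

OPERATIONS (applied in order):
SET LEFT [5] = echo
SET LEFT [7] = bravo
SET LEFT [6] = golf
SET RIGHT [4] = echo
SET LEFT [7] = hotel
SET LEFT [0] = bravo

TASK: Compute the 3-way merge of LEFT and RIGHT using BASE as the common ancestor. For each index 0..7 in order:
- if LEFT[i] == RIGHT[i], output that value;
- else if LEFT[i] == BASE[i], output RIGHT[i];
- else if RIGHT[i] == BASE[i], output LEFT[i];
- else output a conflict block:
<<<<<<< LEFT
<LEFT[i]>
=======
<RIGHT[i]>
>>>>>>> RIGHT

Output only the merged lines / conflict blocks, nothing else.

Answer: bravo
echo
delta
foxtrot
echo
echo
golf
hotel

Derivation:
Final LEFT:  [bravo, echo, delta, foxtrot, alpha, echo, golf, hotel]
Final RIGHT: [delta, echo, delta, foxtrot, echo, india, bravo, foxtrot]
i=0: L=bravo, R=delta=BASE -> take LEFT -> bravo
i=1: L=echo R=echo -> agree -> echo
i=2: L=delta R=delta -> agree -> delta
i=3: L=foxtrot R=foxtrot -> agree -> foxtrot
i=4: L=alpha=BASE, R=echo -> take RIGHT -> echo
i=5: L=echo, R=india=BASE -> take LEFT -> echo
i=6: L=golf, R=bravo=BASE -> take LEFT -> golf
i=7: L=hotel, R=foxtrot=BASE -> take LEFT -> hotel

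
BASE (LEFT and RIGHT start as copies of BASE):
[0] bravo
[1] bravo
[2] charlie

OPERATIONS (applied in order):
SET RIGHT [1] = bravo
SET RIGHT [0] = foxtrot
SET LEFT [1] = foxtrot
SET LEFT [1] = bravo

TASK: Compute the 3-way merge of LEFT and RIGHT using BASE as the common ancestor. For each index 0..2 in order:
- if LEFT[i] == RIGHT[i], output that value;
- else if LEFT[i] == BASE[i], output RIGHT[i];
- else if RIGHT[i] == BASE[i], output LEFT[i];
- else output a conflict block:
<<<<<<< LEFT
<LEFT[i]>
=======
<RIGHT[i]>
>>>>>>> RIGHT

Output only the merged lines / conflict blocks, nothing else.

Final LEFT:  [bravo, bravo, charlie]
Final RIGHT: [foxtrot, bravo, charlie]
i=0: L=bravo=BASE, R=foxtrot -> take RIGHT -> foxtrot
i=1: L=bravo R=bravo -> agree -> bravo
i=2: L=charlie R=charlie -> agree -> charlie

Answer: foxtrot
bravo
charlie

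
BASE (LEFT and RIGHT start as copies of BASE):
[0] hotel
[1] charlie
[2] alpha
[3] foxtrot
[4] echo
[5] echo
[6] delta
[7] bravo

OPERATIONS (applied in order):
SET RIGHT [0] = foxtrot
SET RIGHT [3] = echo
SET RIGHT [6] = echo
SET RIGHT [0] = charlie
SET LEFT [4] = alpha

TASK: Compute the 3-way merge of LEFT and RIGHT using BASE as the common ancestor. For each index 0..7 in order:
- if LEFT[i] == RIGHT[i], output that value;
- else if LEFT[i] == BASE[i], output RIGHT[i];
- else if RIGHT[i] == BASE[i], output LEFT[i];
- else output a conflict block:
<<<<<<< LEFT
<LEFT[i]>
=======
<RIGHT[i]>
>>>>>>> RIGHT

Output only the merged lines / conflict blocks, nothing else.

Answer: charlie
charlie
alpha
echo
alpha
echo
echo
bravo

Derivation:
Final LEFT:  [hotel, charlie, alpha, foxtrot, alpha, echo, delta, bravo]
Final RIGHT: [charlie, charlie, alpha, echo, echo, echo, echo, bravo]
i=0: L=hotel=BASE, R=charlie -> take RIGHT -> charlie
i=1: L=charlie R=charlie -> agree -> charlie
i=2: L=alpha R=alpha -> agree -> alpha
i=3: L=foxtrot=BASE, R=echo -> take RIGHT -> echo
i=4: L=alpha, R=echo=BASE -> take LEFT -> alpha
i=5: L=echo R=echo -> agree -> echo
i=6: L=delta=BASE, R=echo -> take RIGHT -> echo
i=7: L=bravo R=bravo -> agree -> bravo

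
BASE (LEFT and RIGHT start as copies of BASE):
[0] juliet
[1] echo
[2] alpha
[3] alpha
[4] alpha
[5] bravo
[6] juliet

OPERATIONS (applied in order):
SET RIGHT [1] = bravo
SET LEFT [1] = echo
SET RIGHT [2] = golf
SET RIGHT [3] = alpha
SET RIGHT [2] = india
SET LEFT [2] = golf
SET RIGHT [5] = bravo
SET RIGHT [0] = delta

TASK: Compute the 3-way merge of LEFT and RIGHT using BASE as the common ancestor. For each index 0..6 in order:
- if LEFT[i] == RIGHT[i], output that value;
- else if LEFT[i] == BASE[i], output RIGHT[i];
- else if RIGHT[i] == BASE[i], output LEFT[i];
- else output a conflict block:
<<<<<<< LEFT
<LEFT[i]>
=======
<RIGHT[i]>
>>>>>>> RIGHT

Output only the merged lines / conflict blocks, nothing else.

Final LEFT:  [juliet, echo, golf, alpha, alpha, bravo, juliet]
Final RIGHT: [delta, bravo, india, alpha, alpha, bravo, juliet]
i=0: L=juliet=BASE, R=delta -> take RIGHT -> delta
i=1: L=echo=BASE, R=bravo -> take RIGHT -> bravo
i=2: BASE=alpha L=golf R=india all differ -> CONFLICT
i=3: L=alpha R=alpha -> agree -> alpha
i=4: L=alpha R=alpha -> agree -> alpha
i=5: L=bravo R=bravo -> agree -> bravo
i=6: L=juliet R=juliet -> agree -> juliet

Answer: delta
bravo
<<<<<<< LEFT
golf
=======
india
>>>>>>> RIGHT
alpha
alpha
bravo
juliet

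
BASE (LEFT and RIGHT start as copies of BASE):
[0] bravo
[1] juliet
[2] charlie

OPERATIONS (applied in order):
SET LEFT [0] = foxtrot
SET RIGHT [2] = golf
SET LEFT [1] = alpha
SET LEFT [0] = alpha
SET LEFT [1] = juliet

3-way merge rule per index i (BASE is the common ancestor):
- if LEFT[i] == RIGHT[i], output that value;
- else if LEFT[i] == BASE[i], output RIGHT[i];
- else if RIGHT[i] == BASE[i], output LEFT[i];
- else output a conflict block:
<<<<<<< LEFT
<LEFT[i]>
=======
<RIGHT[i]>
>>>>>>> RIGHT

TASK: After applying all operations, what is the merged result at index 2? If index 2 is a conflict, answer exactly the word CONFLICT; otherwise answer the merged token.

Answer: golf

Derivation:
Final LEFT:  [alpha, juliet, charlie]
Final RIGHT: [bravo, juliet, golf]
i=0: L=alpha, R=bravo=BASE -> take LEFT -> alpha
i=1: L=juliet R=juliet -> agree -> juliet
i=2: L=charlie=BASE, R=golf -> take RIGHT -> golf
Index 2 -> golf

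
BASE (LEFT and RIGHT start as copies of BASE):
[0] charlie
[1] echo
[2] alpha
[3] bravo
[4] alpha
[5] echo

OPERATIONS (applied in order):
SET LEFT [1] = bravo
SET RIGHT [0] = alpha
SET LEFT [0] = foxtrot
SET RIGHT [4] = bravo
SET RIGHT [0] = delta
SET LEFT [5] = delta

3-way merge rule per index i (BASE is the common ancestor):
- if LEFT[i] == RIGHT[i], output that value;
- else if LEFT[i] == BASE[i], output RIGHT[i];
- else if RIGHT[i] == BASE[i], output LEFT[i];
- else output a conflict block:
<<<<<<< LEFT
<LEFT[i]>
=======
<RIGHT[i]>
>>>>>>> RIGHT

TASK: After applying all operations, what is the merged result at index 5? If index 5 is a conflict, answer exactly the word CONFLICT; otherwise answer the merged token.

Answer: delta

Derivation:
Final LEFT:  [foxtrot, bravo, alpha, bravo, alpha, delta]
Final RIGHT: [delta, echo, alpha, bravo, bravo, echo]
i=0: BASE=charlie L=foxtrot R=delta all differ -> CONFLICT
i=1: L=bravo, R=echo=BASE -> take LEFT -> bravo
i=2: L=alpha R=alpha -> agree -> alpha
i=3: L=bravo R=bravo -> agree -> bravo
i=4: L=alpha=BASE, R=bravo -> take RIGHT -> bravo
i=5: L=delta, R=echo=BASE -> take LEFT -> delta
Index 5 -> delta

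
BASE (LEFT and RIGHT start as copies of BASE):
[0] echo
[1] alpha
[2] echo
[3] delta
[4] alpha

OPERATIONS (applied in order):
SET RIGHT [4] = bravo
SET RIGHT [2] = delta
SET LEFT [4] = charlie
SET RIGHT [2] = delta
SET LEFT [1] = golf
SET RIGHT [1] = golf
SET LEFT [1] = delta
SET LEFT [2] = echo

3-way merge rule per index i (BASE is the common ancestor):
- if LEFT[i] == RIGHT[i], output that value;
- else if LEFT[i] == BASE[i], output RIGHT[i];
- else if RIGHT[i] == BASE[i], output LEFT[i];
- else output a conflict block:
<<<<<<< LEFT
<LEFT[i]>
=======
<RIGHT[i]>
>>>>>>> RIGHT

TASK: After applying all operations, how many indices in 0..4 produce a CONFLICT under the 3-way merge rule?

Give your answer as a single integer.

Final LEFT:  [echo, delta, echo, delta, charlie]
Final RIGHT: [echo, golf, delta, delta, bravo]
i=0: L=echo R=echo -> agree -> echo
i=1: BASE=alpha L=delta R=golf all differ -> CONFLICT
i=2: L=echo=BASE, R=delta -> take RIGHT -> delta
i=3: L=delta R=delta -> agree -> delta
i=4: BASE=alpha L=charlie R=bravo all differ -> CONFLICT
Conflict count: 2

Answer: 2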